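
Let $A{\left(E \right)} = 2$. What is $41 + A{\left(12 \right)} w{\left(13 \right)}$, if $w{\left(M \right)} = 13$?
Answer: $67$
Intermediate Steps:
$41 + A{\left(12 \right)} w{\left(13 \right)} = 41 + 2 \cdot 13 = 41 + 26 = 67$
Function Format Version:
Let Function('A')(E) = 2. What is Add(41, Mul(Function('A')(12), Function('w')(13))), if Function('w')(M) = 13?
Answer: 67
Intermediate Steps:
Add(41, Mul(Function('A')(12), Function('w')(13))) = Add(41, Mul(2, 13)) = Add(41, 26) = 67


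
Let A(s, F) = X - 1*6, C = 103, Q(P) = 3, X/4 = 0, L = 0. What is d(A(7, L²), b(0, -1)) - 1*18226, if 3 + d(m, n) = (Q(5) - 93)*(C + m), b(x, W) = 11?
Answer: -26959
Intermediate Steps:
X = 0 (X = 4*0 = 0)
A(s, F) = -6 (A(s, F) = 0 - 1*6 = 0 - 6 = -6)
d(m, n) = -9273 - 90*m (d(m, n) = -3 + (3 - 93)*(103 + m) = -3 - 90*(103 + m) = -3 + (-9270 - 90*m) = -9273 - 90*m)
d(A(7, L²), b(0, -1)) - 1*18226 = (-9273 - 90*(-6)) - 1*18226 = (-9273 + 540) - 18226 = -8733 - 18226 = -26959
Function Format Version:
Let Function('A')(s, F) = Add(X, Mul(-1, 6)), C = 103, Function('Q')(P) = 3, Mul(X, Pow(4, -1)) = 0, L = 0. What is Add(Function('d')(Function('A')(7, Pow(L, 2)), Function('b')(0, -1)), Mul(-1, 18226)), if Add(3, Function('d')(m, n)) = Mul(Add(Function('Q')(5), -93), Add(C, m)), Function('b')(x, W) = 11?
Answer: -26959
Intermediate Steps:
X = 0 (X = Mul(4, 0) = 0)
Function('A')(s, F) = -6 (Function('A')(s, F) = Add(0, Mul(-1, 6)) = Add(0, -6) = -6)
Function('d')(m, n) = Add(-9273, Mul(-90, m)) (Function('d')(m, n) = Add(-3, Mul(Add(3, -93), Add(103, m))) = Add(-3, Mul(-90, Add(103, m))) = Add(-3, Add(-9270, Mul(-90, m))) = Add(-9273, Mul(-90, m)))
Add(Function('d')(Function('A')(7, Pow(L, 2)), Function('b')(0, -1)), Mul(-1, 18226)) = Add(Add(-9273, Mul(-90, -6)), Mul(-1, 18226)) = Add(Add(-9273, 540), -18226) = Add(-8733, -18226) = -26959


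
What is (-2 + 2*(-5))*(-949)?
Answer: 11388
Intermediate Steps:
(-2 + 2*(-5))*(-949) = (-2 - 10)*(-949) = -12*(-949) = 11388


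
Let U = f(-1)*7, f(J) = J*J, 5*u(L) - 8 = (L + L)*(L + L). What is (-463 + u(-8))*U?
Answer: -14357/5 ≈ -2871.4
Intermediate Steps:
u(L) = 8/5 + 4*L²/5 (u(L) = 8/5 + ((L + L)*(L + L))/5 = 8/5 + ((2*L)*(2*L))/5 = 8/5 + (4*L²)/5 = 8/5 + 4*L²/5)
f(J) = J²
U = 7 (U = (-1)²*7 = 1*7 = 7)
(-463 + u(-8))*U = (-463 + (8/5 + (⅘)*(-8)²))*7 = (-463 + (8/5 + (⅘)*64))*7 = (-463 + (8/5 + 256/5))*7 = (-463 + 264/5)*7 = -2051/5*7 = -14357/5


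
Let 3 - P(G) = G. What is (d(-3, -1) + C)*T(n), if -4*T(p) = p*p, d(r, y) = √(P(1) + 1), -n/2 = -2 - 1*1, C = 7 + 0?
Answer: -63 - 9*√3 ≈ -78.589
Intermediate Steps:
P(G) = 3 - G
C = 7
n = 6 (n = -2*(-2 - 1*1) = -2*(-2 - 1) = -2*(-3) = 6)
d(r, y) = √3 (d(r, y) = √((3 - 1*1) + 1) = √((3 - 1) + 1) = √(2 + 1) = √3)
T(p) = -p²/4 (T(p) = -p*p/4 = -p²/4)
(d(-3, -1) + C)*T(n) = (√3 + 7)*(-¼*6²) = (7 + √3)*(-¼*36) = (7 + √3)*(-9) = -63 - 9*√3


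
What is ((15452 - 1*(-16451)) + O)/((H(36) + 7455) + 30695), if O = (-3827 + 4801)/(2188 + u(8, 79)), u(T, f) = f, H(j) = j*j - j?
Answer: 14465015/17868494 ≈ 0.80953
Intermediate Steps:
H(j) = j² - j
O = 974/2267 (O = (-3827 + 4801)/(2188 + 79) = 974/2267 ≈ 0.42964)
((15452 - 1*(-16451)) + O)/((H(36) + 7455) + 30695) = ((15452 - 1*(-16451)) + 974/2267)/((36*(-1 + 36) + 7455) + 30695) = ((15452 + 16451) + 974/2267)/((36*35 + 7455) + 30695) = (31903 + 974/2267)/((1260 + 7455) + 30695) = 72325075/(2267*(8715 + 30695)) = (72325075/2267)/39410 = (72325075/2267)*(1/39410) = 14465015/17868494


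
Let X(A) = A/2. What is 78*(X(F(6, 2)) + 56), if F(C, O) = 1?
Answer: 4407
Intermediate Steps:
X(A) = A/2 (X(A) = A*(½) = A/2)
78*(X(F(6, 2)) + 56) = 78*((½)*1 + 56) = 78*(½ + 56) = 78*(113/2) = 4407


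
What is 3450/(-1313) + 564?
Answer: 737082/1313 ≈ 561.37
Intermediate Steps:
3450/(-1313) + 564 = 3450*(-1/1313) + 564 = -3450/1313 + 564 = 737082/1313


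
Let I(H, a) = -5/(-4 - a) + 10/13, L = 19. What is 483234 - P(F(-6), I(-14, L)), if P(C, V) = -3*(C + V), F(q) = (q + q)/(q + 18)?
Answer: 144486954/299 ≈ 4.8323e+5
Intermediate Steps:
I(H, a) = 10/13 - 5/(-4 - a) (I(H, a) = -5/(-4 - a) + 10*(1/13) = -5/(-4 - a) + 10/13 = 10/13 - 5/(-4 - a))
F(q) = 2*q/(18 + q) (F(q) = (2*q)/(18 + q) = 2*q/(18 + q))
P(C, V) = -3*C - 3*V
483234 - P(F(-6), I(-14, L)) = 483234 - (-6*(-6)/(18 - 6) - 15*(21 + 2*19)/(13*(4 + 19))) = 483234 - (-6*(-6)/12 - 15*(21 + 38)/(13*23)) = 483234 - (-6*(-6)/12 - 15*59/(13*23)) = 483234 - (-3*(-1) - 3*295/299) = 483234 - (3 - 885/299) = 483234 - 1*12/299 = 483234 - 12/299 = 144486954/299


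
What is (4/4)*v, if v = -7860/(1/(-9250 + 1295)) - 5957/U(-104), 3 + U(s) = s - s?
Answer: 187584857/3 ≈ 6.2528e+7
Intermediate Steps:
U(s) = -3 (U(s) = -3 + (s - s) = -3 + 0 = -3)
v = 187584857/3 (v = -7860/(1/(-9250 + 1295)) - 5957/(-3) = -7860/(1/(-7955)) - 5957*(-⅓) = -7860/(-1/7955) + 5957/3 = -7860*(-7955) + 5957/3 = 62526300 + 5957/3 = 187584857/3 ≈ 6.2528e+7)
(4/4)*v = (4/4)*(187584857/3) = (4*(¼))*(187584857/3) = 1*(187584857/3) = 187584857/3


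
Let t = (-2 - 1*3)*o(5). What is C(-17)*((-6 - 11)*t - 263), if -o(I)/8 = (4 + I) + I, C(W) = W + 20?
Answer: -29349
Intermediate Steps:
C(W) = 20 + W
o(I) = -32 - 16*I (o(I) = -8*((4 + I) + I) = -8*(4 + 2*I) = -32 - 16*I)
t = 560 (t = (-2 - 1*3)*(-32 - 16*5) = (-2 - 3)*(-32 - 80) = -5*(-112) = 560)
C(-17)*((-6 - 11)*t - 263) = (20 - 17)*((-6 - 11)*560 - 263) = 3*(-17*560 - 263) = 3*(-9520 - 263) = 3*(-9783) = -29349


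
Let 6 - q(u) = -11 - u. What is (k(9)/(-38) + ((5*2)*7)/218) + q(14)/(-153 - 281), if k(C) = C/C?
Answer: 3238/14497 ≈ 0.22336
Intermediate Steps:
k(C) = 1
q(u) = 17 + u (q(u) = 6 - (-11 - u) = 6 + (11 + u) = 17 + u)
(k(9)/(-38) + ((5*2)*7)/218) + q(14)/(-153 - 281) = (1/(-38) + ((5*2)*7)/218) + (17 + 14)/(-153 - 281) = (1*(-1/38) + (10*7)*(1/218)) + 31/(-434) = (-1/38 + 70*(1/218)) + 31*(-1/434) = (-1/38 + 35/109) - 1/14 = 1221/4142 - 1/14 = 3238/14497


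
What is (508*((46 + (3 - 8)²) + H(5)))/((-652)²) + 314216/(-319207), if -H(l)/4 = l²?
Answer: -159305341/156331996 ≈ -1.0190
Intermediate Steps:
H(l) = -4*l²
(508*((46 + (3 - 8)²) + H(5)))/((-652)²) + 314216/(-319207) = (508*((46 + (3 - 8)²) - 4*5²))/((-652)²) + 314216/(-319207) = (508*((46 + (-5)²) - 4*25))/425104 + 314216*(-1/319207) = (508*((46 + 25) - 100))*(1/425104) - 1448/1471 = (508*(71 - 100))*(1/425104) - 1448/1471 = (508*(-29))*(1/425104) - 1448/1471 = -14732*1/425104 - 1448/1471 = -3683/106276 - 1448/1471 = -159305341/156331996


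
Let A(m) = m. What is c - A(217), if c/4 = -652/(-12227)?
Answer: -2650651/12227 ≈ -216.79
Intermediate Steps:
c = 2608/12227 (c = 4*(-652/(-12227)) = 4*(-652*(-1/12227)) = 4*(652/12227) = 2608/12227 ≈ 0.21330)
c - A(217) = 2608/12227 - 1*217 = 2608/12227 - 217 = -2650651/12227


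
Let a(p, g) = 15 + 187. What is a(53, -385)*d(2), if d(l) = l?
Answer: 404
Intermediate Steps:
a(p, g) = 202
a(53, -385)*d(2) = 202*2 = 404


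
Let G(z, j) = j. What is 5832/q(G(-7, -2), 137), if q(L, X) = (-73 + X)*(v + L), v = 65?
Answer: 81/56 ≈ 1.4464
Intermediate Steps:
q(L, X) = (-73 + X)*(65 + L)
5832/q(G(-7, -2), 137) = 5832/(-4745 - 73*(-2) + 65*137 - 2*137) = 5832/(-4745 + 146 + 8905 - 274) = 5832/4032 = 5832*(1/4032) = 81/56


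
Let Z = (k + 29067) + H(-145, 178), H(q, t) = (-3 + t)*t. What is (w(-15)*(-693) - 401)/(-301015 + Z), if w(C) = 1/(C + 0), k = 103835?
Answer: 1774/684815 ≈ 0.0025905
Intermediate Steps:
w(C) = 1/C
H(q, t) = t*(-3 + t)
Z = 164052 (Z = (103835 + 29067) + 178*(-3 + 178) = 132902 + 178*175 = 132902 + 31150 = 164052)
(w(-15)*(-693) - 401)/(-301015 + Z) = (-693/(-15) - 401)/(-301015 + 164052) = (-1/15*(-693) - 401)/(-136963) = (231/5 - 401)*(-1/136963) = -1774/5*(-1/136963) = 1774/684815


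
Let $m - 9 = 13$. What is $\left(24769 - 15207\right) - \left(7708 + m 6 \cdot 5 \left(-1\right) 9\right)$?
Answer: $7794$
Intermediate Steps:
$m = 22$ ($m = 9 + 13 = 22$)
$\left(24769 - 15207\right) - \left(7708 + m 6 \cdot 5 \left(-1\right) 9\right) = \left(24769 - 15207\right) - \left(7708 + 22 \cdot 6 \cdot 5 \left(-1\right) 9\right) = 9562 - \left(7708 + 22 \cdot 30 \left(-1\right) 9\right) = 9562 - \left(7708 + 22 \left(-30\right) 9\right) = 9562 - \left(7708 - 5940\right) = 9562 - 1768 = 7794$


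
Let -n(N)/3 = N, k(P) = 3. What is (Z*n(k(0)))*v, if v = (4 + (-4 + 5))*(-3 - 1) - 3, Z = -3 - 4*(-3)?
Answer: 1863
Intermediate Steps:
n(N) = -3*N
Z = 9 (Z = -3 + 12 = 9)
v = -23 (v = (4 + 1)*(-4) - 3 = 5*(-4) - 3 = -20 - 3 = -23)
(Z*n(k(0)))*v = (9*(-3*3))*(-23) = (9*(-9))*(-23) = -81*(-23) = 1863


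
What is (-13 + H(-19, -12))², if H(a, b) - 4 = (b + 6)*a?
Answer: 11025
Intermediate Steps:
H(a, b) = 4 + a*(6 + b) (H(a, b) = 4 + (b + 6)*a = 4 + (6 + b)*a = 4 + a*(6 + b))
(-13 + H(-19, -12))² = (-13 + (4 + 6*(-19) - 19*(-12)))² = (-13 + (4 - 114 + 228))² = (-13 + 118)² = 105² = 11025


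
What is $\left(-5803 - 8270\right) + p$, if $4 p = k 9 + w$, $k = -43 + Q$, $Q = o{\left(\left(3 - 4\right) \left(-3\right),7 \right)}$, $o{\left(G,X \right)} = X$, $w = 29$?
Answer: $- \frac{56587}{4} \approx -14147.0$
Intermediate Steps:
$Q = 7$
$k = -36$ ($k = -43 + 7 = -36$)
$p = - \frac{295}{4}$ ($p = \frac{\left(-36\right) 9 + 29}{4} = \frac{-324 + 29}{4} = \frac{1}{4} \left(-295\right) = - \frac{295}{4} \approx -73.75$)
$\left(-5803 - 8270\right) + p = \left(-5803 - 8270\right) - \frac{295}{4} = -14073 - \frac{295}{4} = - \frac{56587}{4}$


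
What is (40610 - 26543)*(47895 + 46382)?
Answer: 1326194559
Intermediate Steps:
(40610 - 26543)*(47895 + 46382) = 14067*94277 = 1326194559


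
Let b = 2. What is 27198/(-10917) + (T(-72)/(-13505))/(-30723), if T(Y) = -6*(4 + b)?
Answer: -417956833066/167763607165 ≈ -2.4913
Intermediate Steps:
T(Y) = -36 (T(Y) = -6*(4 + 2) = -6*6 = -36)
27198/(-10917) + (T(-72)/(-13505))/(-30723) = 27198/(-10917) - 36/(-13505)/(-30723) = 27198*(-1/10917) - 36*(-1/13505)*(-1/30723) = -3022/1213 + (36/13505)*(-1/30723) = -3022/1213 - 12/138304705 = -417956833066/167763607165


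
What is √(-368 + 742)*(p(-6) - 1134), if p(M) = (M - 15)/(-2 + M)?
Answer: -9051*√374/8 ≈ -21880.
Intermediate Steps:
p(M) = (-15 + M)/(-2 + M)
√(-368 + 742)*(p(-6) - 1134) = √(-368 + 742)*((-15 - 6)/(-2 - 6) - 1134) = √374*(-21/(-8) - 1134) = √374*(-⅛*(-21) - 1134) = √374*(21/8 - 1134) = √374*(-9051/8) = -9051*√374/8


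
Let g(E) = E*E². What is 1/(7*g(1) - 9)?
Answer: -½ ≈ -0.50000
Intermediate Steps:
g(E) = E³
1/(7*g(1) - 9) = 1/(7*1³ - 9) = 1/(7*1 - 9) = 1/(7 - 9) = 1/(-2) = -½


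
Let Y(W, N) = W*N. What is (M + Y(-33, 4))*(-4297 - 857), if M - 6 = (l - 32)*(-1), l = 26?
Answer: 618480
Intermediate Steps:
M = 12 (M = 6 + (26 - 32)*(-1) = 6 - 6*(-1) = 6 + 6 = 12)
Y(W, N) = N*W
(M + Y(-33, 4))*(-4297 - 857) = (12 + 4*(-33))*(-4297 - 857) = (12 - 132)*(-5154) = -120*(-5154) = 618480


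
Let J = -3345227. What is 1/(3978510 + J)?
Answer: 1/633283 ≈ 1.5791e-6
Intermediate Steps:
1/(3978510 + J) = 1/(3978510 - 3345227) = 1/633283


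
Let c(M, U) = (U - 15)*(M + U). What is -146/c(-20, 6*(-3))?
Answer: -73/627 ≈ -0.11643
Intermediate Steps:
c(M, U) = (-15 + U)*(M + U)
-146/c(-20, 6*(-3)) = -146/((6*(-3))² - 15*(-20) - 90*(-3) - 120*(-3)) = -146/((-18)² + 300 - 15*(-18) - 20*(-18)) = -146/(324 + 300 + 270 + 360) = -146/1254 = -146*1/1254 = -73/627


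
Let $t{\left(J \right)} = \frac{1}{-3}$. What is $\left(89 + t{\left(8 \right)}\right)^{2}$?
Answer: $\frac{70756}{9} \approx 7861.8$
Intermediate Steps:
$t{\left(J \right)} = - \frac{1}{3}$
$\left(89 + t{\left(8 \right)}\right)^{2} = \left(89 - \frac{1}{3}\right)^{2} = \left(\frac{266}{3}\right)^{2} = \frac{70756}{9}$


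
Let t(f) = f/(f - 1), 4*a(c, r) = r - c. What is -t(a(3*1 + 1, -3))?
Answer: -7/11 ≈ -0.63636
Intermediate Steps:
a(c, r) = -c/4 + r/4 (a(c, r) = (r - c)/4 = -c/4 + r/4)
t(f) = f/(-1 + f)
-t(a(3*1 + 1, -3)) = -(-(3*1 + 1)/4 + (¼)*(-3))/(-1 + (-(3*1 + 1)/4 + (¼)*(-3))) = -(-(3 + 1)/4 - ¾)/(-1 + (-(3 + 1)/4 - ¾)) = -(-¼*4 - ¾)/(-1 + (-¼*4 - ¾)) = -(-1 - ¾)/(-1 + (-1 - ¾)) = -(-7)/(4*(-1 - 7/4)) = -(-7)/(4*(-11/4)) = -(-7)*(-4)/(4*11) = -1*7/11 = -7/11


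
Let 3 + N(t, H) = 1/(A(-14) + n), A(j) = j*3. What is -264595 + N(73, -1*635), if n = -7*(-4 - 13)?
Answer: -20374045/77 ≈ -2.6460e+5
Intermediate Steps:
n = 119 (n = -7*(-17) = 119)
A(j) = 3*j
N(t, H) = -230/77 (N(t, H) = -3 + 1/(3*(-14) + 119) = -3 + 1/(-42 + 119) = -3 + 1/77 = -230/77)
-264595 + N(73, -1*635) = -264595 - 230/77 = -20374045/77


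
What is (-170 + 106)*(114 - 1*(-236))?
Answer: -22400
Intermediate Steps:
(-170 + 106)*(114 - 1*(-236)) = -64*(114 + 236) = -64*350 = -22400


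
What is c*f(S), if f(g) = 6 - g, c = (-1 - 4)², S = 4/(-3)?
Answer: 550/3 ≈ 183.33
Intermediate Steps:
S = -4/3 (S = 4*(-⅓) = -4/3 ≈ -1.3333)
c = 25 (c = (-5)² = 25)
c*f(S) = 25*(6 - 1*(-4/3)) = 25*(6 + 4/3) = 25*(22/3) = 550/3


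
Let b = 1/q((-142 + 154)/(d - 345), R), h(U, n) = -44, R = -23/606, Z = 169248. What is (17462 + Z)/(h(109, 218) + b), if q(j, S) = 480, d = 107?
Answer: -89620800/21119 ≈ -4243.6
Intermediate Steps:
R = -23/606 (R = -23*1/606 = -23/606 ≈ -0.037954)
b = 1/480 ≈ 0.0020833
(17462 + Z)/(h(109, 218) + b) = (17462 + 169248)/(-44 + 1/480) = 186710/(-21119/480) = 186710*(-480/21119) = -89620800/21119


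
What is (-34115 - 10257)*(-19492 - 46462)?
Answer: 2926510888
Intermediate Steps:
(-34115 - 10257)*(-19492 - 46462) = -44372*(-65954) = 2926510888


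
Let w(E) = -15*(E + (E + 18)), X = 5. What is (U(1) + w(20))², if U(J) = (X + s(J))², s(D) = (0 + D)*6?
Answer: 561001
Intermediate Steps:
s(D) = 6*D (s(D) = D*6 = 6*D)
w(E) = -270 - 30*E (w(E) = -15*(E + (18 + E)) = -15*(18 + 2*E) = -270 - 30*E)
U(J) = (5 + 6*J)²
(U(1) + w(20))² = ((5 + 6*1)² + (-270 - 30*20))² = ((5 + 6)² + (-270 - 600))² = (11² - 870)² = (121 - 870)² = (-749)² = 561001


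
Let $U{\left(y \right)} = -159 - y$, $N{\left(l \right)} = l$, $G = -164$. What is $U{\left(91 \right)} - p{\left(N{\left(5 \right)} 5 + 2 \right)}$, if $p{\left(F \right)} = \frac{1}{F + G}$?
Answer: $- \frac{34249}{137} \approx -249.99$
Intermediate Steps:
$p{\left(F \right)} = \frac{1}{-164 + F}$ ($p{\left(F \right)} = \frac{1}{F - 164} = \frac{1}{-164 + F}$)
$U{\left(91 \right)} - p{\left(N{\left(5 \right)} 5 + 2 \right)} = \left(-159 - 91\right) - \frac{1}{-164 + \left(5 \cdot 5 + 2\right)} = \left(-159 - 91\right) - \frac{1}{-164 + \left(25 + 2\right)} = -250 - \frac{1}{-164 + 27} = -250 - \frac{1}{-137} = -250 - - \frac{1}{137} = -250 + \frac{1}{137} = - \frac{34249}{137}$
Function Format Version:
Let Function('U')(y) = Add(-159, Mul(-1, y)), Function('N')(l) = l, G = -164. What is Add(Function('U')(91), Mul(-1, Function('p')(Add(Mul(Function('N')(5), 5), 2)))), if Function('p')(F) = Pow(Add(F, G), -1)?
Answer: Rational(-34249, 137) ≈ -249.99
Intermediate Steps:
Function('p')(F) = Pow(Add(-164, F), -1) (Function('p')(F) = Pow(Add(F, -164), -1) = Pow(Add(-164, F), -1))
Add(Function('U')(91), Mul(-1, Function('p')(Add(Mul(Function('N')(5), 5), 2)))) = Add(Add(-159, Mul(-1, 91)), Mul(-1, Pow(Add(-164, Add(Mul(5, 5), 2)), -1))) = Add(Add(-159, -91), Mul(-1, Pow(Add(-164, Add(25, 2)), -1))) = Add(-250, Mul(-1, Pow(Add(-164, 27), -1))) = Add(-250, Mul(-1, Pow(-137, -1))) = Add(-250, Mul(-1, Rational(-1, 137))) = Add(-250, Rational(1, 137)) = Rational(-34249, 137)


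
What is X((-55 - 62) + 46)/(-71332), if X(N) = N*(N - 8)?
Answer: -5609/71332 ≈ -0.078632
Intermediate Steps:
X(N) = N*(-8 + N)
X((-55 - 62) + 46)/(-71332) = (((-55 - 62) + 46)*(-8 + ((-55 - 62) + 46)))/(-71332) = ((-117 + 46)*(-8 + (-117 + 46)))*(-1/71332) = -71*(-8 - 71)*(-1/71332) = -71*(-79)*(-1/71332) = 5609*(-1/71332) = -5609/71332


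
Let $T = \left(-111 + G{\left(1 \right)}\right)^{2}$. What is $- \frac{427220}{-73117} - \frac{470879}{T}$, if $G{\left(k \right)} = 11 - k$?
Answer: $- \frac{30071188623}{745866517} \approx -40.317$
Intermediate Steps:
$T = 10201$ ($T = \left(-111 + \left(11 - 1\right)\right)^{2} = \left(-111 + 10\right)^{2} = \left(-101\right)^{2} = 10201$)
$- \frac{427220}{-73117} - \frac{470879}{T} = - \frac{427220}{-73117} - \frac{470879}{10201} = \left(-427220\right) \left(- \frac{1}{73117}\right) - \frac{470879}{10201} = \frac{427220}{73117} - \frac{470879}{10201} = - \frac{30071188623}{745866517}$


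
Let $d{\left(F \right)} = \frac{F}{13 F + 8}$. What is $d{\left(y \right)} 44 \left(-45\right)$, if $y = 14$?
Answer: $- \frac{2772}{19} \approx -145.89$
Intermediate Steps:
$d{\left(F \right)} = \frac{F}{8 + 13 F}$
$d{\left(y \right)} 44 \left(-45\right) = \frac{14}{8 + 13 \cdot 14} \cdot 44 \left(-45\right) = \frac{14}{8 + 182} \cdot 44 \left(-45\right) = \frac{14}{190} \cdot 44 \left(-45\right) = 14 \cdot \frac{1}{190} \cdot 44 \left(-45\right) = \frac{7}{95} \cdot 44 \left(-45\right) = \frac{308}{95} \left(-45\right) = - \frac{2772}{19}$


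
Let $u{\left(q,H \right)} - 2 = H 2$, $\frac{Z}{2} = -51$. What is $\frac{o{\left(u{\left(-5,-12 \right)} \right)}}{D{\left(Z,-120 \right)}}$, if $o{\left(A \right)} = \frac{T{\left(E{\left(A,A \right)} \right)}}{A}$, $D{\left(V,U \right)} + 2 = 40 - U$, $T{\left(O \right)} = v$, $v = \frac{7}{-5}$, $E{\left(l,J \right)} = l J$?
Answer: $\frac{7}{17380} \approx 0.00040276$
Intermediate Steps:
$Z = -102$ ($Z = 2 \left(-51\right) = -102$)
$E{\left(l,J \right)} = J l$
$u{\left(q,H \right)} = 2 + 2 H$ ($u{\left(q,H \right)} = 2 + H 2 = 2 + 2 H$)
$v = - \frac{7}{5}$ ($v = 7 \left(- \frac{1}{5}\right) = - \frac{7}{5} \approx -1.4$)
$T{\left(O \right)} = - \frac{7}{5}$
$D{\left(V,U \right)} = 38 - U$ ($D{\left(V,U \right)} = -2 - \left(-40 + U\right) = 38 - U$)
$o{\left(A \right)} = - \frac{7}{5 A}$
$\frac{o{\left(u{\left(-5,-12 \right)} \right)}}{D{\left(Z,-120 \right)}} = \frac{\left(- \frac{7}{5}\right) \frac{1}{2 + 2 \left(-12\right)}}{38 - -120} = \frac{\left(- \frac{7}{5}\right) \frac{1}{2 - 24}}{38 + 120} = \frac{\left(- \frac{7}{5}\right) \frac{1}{-22}}{158} = \left(- \frac{7}{5}\right) \left(- \frac{1}{22}\right) \frac{1}{158} = \frac{7}{110} \cdot \frac{1}{158} = \frac{7}{17380}$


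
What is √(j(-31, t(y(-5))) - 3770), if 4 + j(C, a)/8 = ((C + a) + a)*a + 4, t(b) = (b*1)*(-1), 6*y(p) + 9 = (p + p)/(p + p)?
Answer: 5*I*√1466/3 ≈ 63.814*I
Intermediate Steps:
y(p) = -4/3 (y(p) = -3/2 + ((p + p)/(p + p))/6 = -3/2 + ((2*p)/((2*p)))/6 = -3/2 + ((2*p)*(1/(2*p)))/6 = -3/2 + (⅙)*1 = -3/2 + ⅙ = -4/3)
t(b) = -b (t(b) = b*(-1) = -b)
j(C, a) = 8*a*(C + 2*a) (j(C, a) = -32 + 8*(((C + a) + a)*a + 4) = -32 + 8*((C + 2*a)*a + 4) = -32 + 8*(a*(C + 2*a) + 4) = -32 + 8*(4 + a*(C + 2*a)) = -32 + (32 + 8*a*(C + 2*a)) = 8*a*(C + 2*a))
√(j(-31, t(y(-5))) - 3770) = √(8*(-1*(-4/3))*(-31 + 2*(-1*(-4/3))) - 3770) = √(8*(4/3)*(-31 + 2*(4/3)) - 3770) = √(8*(4/3)*(-31 + 8/3) - 3770) = √(8*(4/3)*(-85/3) - 3770) = √(-2720/9 - 3770) = √(-36650/9) = 5*I*√1466/3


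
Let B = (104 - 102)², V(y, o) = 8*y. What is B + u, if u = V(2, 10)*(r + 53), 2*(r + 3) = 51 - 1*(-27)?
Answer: 1428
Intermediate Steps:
r = 36 (r = -3 + (51 - 1*(-27))/2 = -3 + (51 + 27)/2 = -3 + (½)*78 = -3 + 39 = 36)
u = 1424 (u = (8*2)*(36 + 53) = 16*89 = 1424)
B = 4 (B = 2² = 4)
B + u = 4 + 1424 = 1428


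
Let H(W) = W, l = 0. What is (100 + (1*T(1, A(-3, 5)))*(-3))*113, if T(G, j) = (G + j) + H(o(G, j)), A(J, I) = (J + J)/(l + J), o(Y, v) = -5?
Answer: 11978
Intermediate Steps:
A(J, I) = 2 (A(J, I) = (J + J)/(0 + J) = (2*J)/J = 2)
T(G, j) = -5 + G + j (T(G, j) = (G + j) - 5 = -5 + G + j)
(100 + (1*T(1, A(-3, 5)))*(-3))*113 = (100 + (1*(-5 + 1 + 2))*(-3))*113 = (100 + (1*(-2))*(-3))*113 = (100 - 2*(-3))*113 = (100 + 6)*113 = 106*113 = 11978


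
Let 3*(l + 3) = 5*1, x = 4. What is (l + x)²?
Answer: 64/9 ≈ 7.1111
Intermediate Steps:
l = -4/3 (l = -3 + (5*1)/3 = -3 + (⅓)*5 = -3 + 5/3 = -4/3 ≈ -1.3333)
(l + x)² = (-4/3 + 4)² = (8/3)² = 64/9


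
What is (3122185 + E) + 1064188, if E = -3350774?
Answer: 835599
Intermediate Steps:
(3122185 + E) + 1064188 = (3122185 - 3350774) + 1064188 = -228589 + 1064188 = 835599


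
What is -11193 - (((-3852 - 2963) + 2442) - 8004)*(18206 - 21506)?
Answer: -40855293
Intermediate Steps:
-11193 - (((-3852 - 2963) + 2442) - 8004)*(18206 - 21506) = -11193 - ((-6815 + 2442) - 8004)*(-3300) = -11193 - (-4373 - 8004)*(-3300) = -11193 - (-12377)*(-3300) = -11193 - 1*40844100 = -11193 - 40844100 = -40855293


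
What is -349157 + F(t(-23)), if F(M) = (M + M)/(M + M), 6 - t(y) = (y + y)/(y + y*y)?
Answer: -349156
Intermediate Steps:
t(y) = 6 - 2*y/(y + y**2) (t(y) = 6 - (y + y)/(y + y*y) = 6 - 2*y/(y + y**2))
F(M) = 1 (F(M) = (2*M)/((2*M)) = (2*M)*(1/(2*M)) = 1)
-349157 + F(t(-23)) = -349157 + 1 = -349156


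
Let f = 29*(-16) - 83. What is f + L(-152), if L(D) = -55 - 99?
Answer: -701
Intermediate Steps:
L(D) = -154
f = -547 (f = -464 - 83 = -547)
f + L(-152) = -547 - 154 = -701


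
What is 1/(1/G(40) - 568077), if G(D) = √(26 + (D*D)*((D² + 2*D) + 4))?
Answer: -1530641438802/869522196630323753 - √2694426/869522196630323753 ≈ -1.7603e-6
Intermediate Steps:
G(D) = √(26 + D²*(4 + D² + 2*D))
1/(1/G(40) - 568077) = 1/(1/(√(26 + 40⁴ + 2*40³ + 4*40²)) - 568077) = 1/(1/(√(26 + 2560000 + 2*64000 + 4*1600)) - 568077) = 1/(1/(√(26 + 2560000 + 128000 + 6400)) - 568077) = 1/(1/(√2694426) - 568077) = 1/(√2694426/2694426 - 568077) = 1/(-568077 + √2694426/2694426)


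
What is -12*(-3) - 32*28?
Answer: -860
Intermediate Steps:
-12*(-3) - 32*28 = 36 - 896 = -860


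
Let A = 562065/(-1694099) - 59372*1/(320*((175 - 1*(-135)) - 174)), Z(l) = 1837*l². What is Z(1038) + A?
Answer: 36481404038827492703/18431797120 ≈ 1.9793e+9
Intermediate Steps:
A = -31260778657/18431797120 (A = 562065*(-1/1694099) - 59372*1/(320*((175 + 135) - 174)) = -562065/1694099 - 59372*1/(320*(310 - 174)) = -562065/1694099 - 59372/(320*136) = -562065/1694099 - 59372/43520 = -562065/1694099 - 59372*1/43520 = -562065/1694099 - 14843/10880 = -31260778657/18431797120 ≈ -1.6960)
Z(1038) + A = 1837*1038² - 31260778657/18431797120 = 1837*1077444 - 31260778657/18431797120 = 1979264628 - 31260778657/18431797120 = 36481404038827492703/18431797120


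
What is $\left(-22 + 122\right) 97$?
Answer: $9700$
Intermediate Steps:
$\left(-22 + 122\right) 97 = 100 \cdot 97 = 9700$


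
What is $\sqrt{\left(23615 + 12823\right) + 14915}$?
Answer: $\sqrt{51353} \approx 226.61$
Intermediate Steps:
$\sqrt{\left(23615 + 12823\right) + 14915} = \sqrt{36438 + 14915} = \sqrt{51353}$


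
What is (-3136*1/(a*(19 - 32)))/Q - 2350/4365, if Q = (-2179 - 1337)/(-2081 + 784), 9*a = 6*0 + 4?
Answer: 663990998/3325257 ≈ 199.68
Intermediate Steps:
a = 4/9 (a = (6*0 + 4)/9 = (0 + 4)/9 = (⅑)*4 = 4/9 ≈ 0.44444)
Q = 3516/1297 (Q = -3516/(-1297) = -3516*(-1/1297) = 3516/1297 ≈ 2.7109)
(-3136*1/(a*(19 - 32)))/Q - 2350/4365 = (-3136*9/(4*(19 - 32)))/(3516/1297) - 2350/4365 = -3136/((4/9)*(-13))*(1297/3516) - 2350*1/4365 = -3136/(-52/9)*(1297/3516) - 470/873 = -3136*(-9/52)*(1297/3516) - 470/873 = (7056/13)*(1297/3516) - 470/873 = 762636/3809 - 470/873 = 663990998/3325257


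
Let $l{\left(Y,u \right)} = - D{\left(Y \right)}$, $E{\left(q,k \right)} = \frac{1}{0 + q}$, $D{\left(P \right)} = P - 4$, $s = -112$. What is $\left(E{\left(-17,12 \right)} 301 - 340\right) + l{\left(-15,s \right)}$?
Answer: $- \frac{5758}{17} \approx -338.71$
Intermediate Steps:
$D{\left(P \right)} = -4 + P$
$E{\left(q,k \right)} = \frac{1}{q}$
$l{\left(Y,u \right)} = 4 - Y$ ($l{\left(Y,u \right)} = - (-4 + Y) = 4 - Y$)
$\left(E{\left(-17,12 \right)} 301 - 340\right) + l{\left(-15,s \right)} = \left(\frac{1}{-17} \cdot 301 - 340\right) + \left(4 - -15\right) = \left(\left(- \frac{1}{17}\right) 301 - 340\right) + \left(4 + 15\right) = \left(- \frac{301}{17} - 340\right) + 19 = - \frac{6081}{17} + 19 = - \frac{5758}{17}$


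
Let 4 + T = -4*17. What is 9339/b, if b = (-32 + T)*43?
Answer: -9339/4472 ≈ -2.0883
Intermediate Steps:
T = -72 (T = -4 - 4*17 = -4 - 68 = -72)
b = -4472 (b = (-32 - 72)*43 = -104*43 = -4472)
9339/b = 9339/(-4472) = 9339*(-1/4472) = -9339/4472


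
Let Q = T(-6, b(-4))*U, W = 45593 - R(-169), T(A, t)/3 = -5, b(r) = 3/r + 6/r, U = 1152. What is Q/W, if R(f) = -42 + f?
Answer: -1440/3817 ≈ -0.37726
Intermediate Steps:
b(r) = 9/r
T(A, t) = -15 (T(A, t) = 3*(-5) = -15)
W = 45804 (W = 45593 - (-42 - 169) = 45593 - 1*(-211) = 45593 + 211 = 45804)
Q = -17280 (Q = -15*1152 = -17280)
Q/W = -17280/45804 = -17280*1/45804 = -1440/3817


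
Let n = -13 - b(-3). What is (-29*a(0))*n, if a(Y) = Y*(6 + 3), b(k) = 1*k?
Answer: 0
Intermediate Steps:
b(k) = k
a(Y) = 9*Y (a(Y) = Y*9 = 9*Y)
n = -10 (n = -13 - 1*(-3) = -13 + 3 = -10)
(-29*a(0))*n = -261*0*(-10) = -29*0*(-10) = 0*(-10) = 0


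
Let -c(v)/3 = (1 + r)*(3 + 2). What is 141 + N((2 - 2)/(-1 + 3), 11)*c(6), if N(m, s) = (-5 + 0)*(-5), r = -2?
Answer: 516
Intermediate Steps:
c(v) = 15 (c(v) = -3*(1 - 2)*(3 + 2) = -(-3)*5 = -3*(-5) = 15)
N(m, s) = 25 (N(m, s) = -5*(-5) = 25)
141 + N((2 - 2)/(-1 + 3), 11)*c(6) = 141 + 25*15 = 141 + 375 = 516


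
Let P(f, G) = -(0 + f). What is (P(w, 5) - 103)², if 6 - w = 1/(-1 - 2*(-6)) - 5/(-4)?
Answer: 15031129/1296 ≈ 11598.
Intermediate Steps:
w = 169/36 (w = 6 - (1/(-1 - 2*(-6)) - 5/(-4)) = 6 - (-⅙/(-3) - 5*(-¼)) = 6 - (-⅓*(-⅙) + 5/4) = 6 - (1/18 + 5/4) = 6 - 1*47/36 = 6 - 47/36 = 169/36 ≈ 4.6944)
P(f, G) = -f
(P(w, 5) - 103)² = (-1*169/36 - 103)² = (-169/36 - 103)² = (-3877/36)² = 15031129/1296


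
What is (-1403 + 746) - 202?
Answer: -859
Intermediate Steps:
(-1403 + 746) - 202 = -657 - 202 = -859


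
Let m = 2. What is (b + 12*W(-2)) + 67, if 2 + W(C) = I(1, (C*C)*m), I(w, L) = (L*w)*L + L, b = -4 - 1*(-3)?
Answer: 906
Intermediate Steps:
b = -1 (b = -4 + 3 = -1)
I(w, L) = L + w*L² (I(w, L) = w*L² + L = L + w*L²)
W(C) = -2 + 2*C²*(1 + 2*C²) (W(C) = -2 + ((C*C)*2)*(1 + ((C*C)*2)*1) = -2 + (C²*2)*(1 + (C²*2)*1) = -2 + (2*C²)*(1 + (2*C²)*1) = -2 + (2*C²)*(1 + 2*C²) = -2 + 2*C²*(1 + 2*C²))
(b + 12*W(-2)) + 67 = (-1 + 12*(-2 + 2*(-2)² + 4*(-2)⁴)) + 67 = (-1 + 12*(-2 + 2*4 + 4*16)) + 67 = (-1 + 12*(-2 + 8 + 64)) + 67 = (-1 + 12*70) + 67 = (-1 + 840) + 67 = 839 + 67 = 906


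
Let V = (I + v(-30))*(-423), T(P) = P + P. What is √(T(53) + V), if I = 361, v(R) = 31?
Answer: I*√165710 ≈ 407.07*I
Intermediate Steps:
T(P) = 2*P
V = -165816 (V = (361 + 31)*(-423) = 392*(-423) = -165816)
√(T(53) + V) = √(2*53 - 165816) = √(106 - 165816) = √(-165710) = I*√165710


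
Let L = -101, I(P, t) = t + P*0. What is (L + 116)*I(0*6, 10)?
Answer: 150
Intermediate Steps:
I(P, t) = t (I(P, t) = t + 0 = t)
(L + 116)*I(0*6, 10) = (-101 + 116)*10 = 15*10 = 150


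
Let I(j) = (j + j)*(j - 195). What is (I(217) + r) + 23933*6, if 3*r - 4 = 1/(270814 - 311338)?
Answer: 18618427607/121572 ≈ 1.5315e+5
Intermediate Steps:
I(j) = 2*j*(-195 + j) (I(j) = (2*j)*(-195 + j) = 2*j*(-195 + j))
r = 162095/121572 (r = 4/3 + 1/(3*(270814 - 311338)) = 4/3 + (⅓)/(-40524) = 4/3 + (⅓)*(-1/40524) = 4/3 - 1/121572 = 162095/121572 ≈ 1.3333)
(I(217) + r) + 23933*6 = (2*217*(-195 + 217) + 162095/121572) + 23933*6 = (2*217*22 + 162095/121572) + 143598 = (9548 + 162095/121572) + 143598 = 1160931551/121572 + 143598 = 18618427607/121572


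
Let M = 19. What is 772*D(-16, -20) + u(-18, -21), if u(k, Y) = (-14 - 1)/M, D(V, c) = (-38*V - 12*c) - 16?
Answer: 12203761/19 ≈ 6.4230e+5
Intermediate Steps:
D(V, c) = -16 - 38*V - 12*c
u(k, Y) = -15/19 (u(k, Y) = (-14 - 1)/19 = -15*1/19 = -15/19)
772*D(-16, -20) + u(-18, -21) = 772*(-16 - 38*(-16) - 12*(-20)) - 15/19 = 772*(-16 + 608 + 240) - 15/19 = 772*832 - 15/19 = 642304 - 15/19 = 12203761/19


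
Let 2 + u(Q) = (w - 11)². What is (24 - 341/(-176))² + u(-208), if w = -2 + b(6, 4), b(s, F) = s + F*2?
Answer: 171969/256 ≈ 671.75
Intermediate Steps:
b(s, F) = s + 2*F
w = 12 (w = -2 + (6 + 2*4) = -2 + (6 + 8) = -2 + 14 = 12)
u(Q) = -1 (u(Q) = -2 + (12 - 11)² = -2 + 1² = -2 + 1 = -1)
(24 - 341/(-176))² + u(-208) = (24 - 341/(-176))² - 1 = (24 - 341*(-1/176))² - 1 = (24 + 31/16)² - 1 = (415/16)² - 1 = 172225/256 - 1 = 171969/256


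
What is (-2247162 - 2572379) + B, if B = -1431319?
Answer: -6250860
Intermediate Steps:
(-2247162 - 2572379) + B = (-2247162 - 2572379) - 1431319 = -4819541 - 1431319 = -6250860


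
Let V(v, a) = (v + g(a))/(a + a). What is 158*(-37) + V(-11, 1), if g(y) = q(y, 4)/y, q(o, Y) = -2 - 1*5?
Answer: -5855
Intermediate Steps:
q(o, Y) = -7 (q(o, Y) = -2 - 5 = -7)
g(y) = -7/y
V(v, a) = (v - 7/a)/(2*a) (V(v, a) = (v - 7/a)/(a + a) = (v - 7/a)/((2*a)) = (v - 7/a)*(1/(2*a)) = (v - 7/a)/(2*a))
158*(-37) + V(-11, 1) = 158*(-37) + (½)*(-7 + 1*(-11))/1² = -5846 + (½)*1*(-7 - 11) = -5846 + (½)*1*(-18) = -5846 - 9 = -5855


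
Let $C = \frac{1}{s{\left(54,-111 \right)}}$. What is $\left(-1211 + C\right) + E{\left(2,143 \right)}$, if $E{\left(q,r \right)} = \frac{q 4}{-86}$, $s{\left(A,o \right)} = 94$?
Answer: $- \frac{4895195}{4042} \approx -1211.1$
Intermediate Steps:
$E{\left(q,r \right)} = - \frac{2 q}{43}$ ($E{\left(q,r \right)} = 4 q \left(- \frac{1}{86}\right) = - \frac{2 q}{43}$)
$C = \frac{1}{94} \approx 0.010638$
$\left(-1211 + C\right) + E{\left(2,143 \right)} = \left(-1211 + \frac{1}{94}\right) - \frac{4}{43} = - \frac{113833}{94} - \frac{4}{43} = - \frac{4895195}{4042}$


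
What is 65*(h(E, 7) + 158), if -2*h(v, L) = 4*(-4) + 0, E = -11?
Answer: 10790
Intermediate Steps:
h(v, L) = 8 (h(v, L) = -(4*(-4) + 0)/2 = -(-16 + 0)/2 = -½*(-16) = 8)
65*(h(E, 7) + 158) = 65*(8 + 158) = 65*166 = 10790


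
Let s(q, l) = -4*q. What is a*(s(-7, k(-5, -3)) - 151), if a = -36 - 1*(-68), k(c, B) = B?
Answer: -3936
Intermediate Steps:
a = 32 (a = -36 + 68 = 32)
a*(s(-7, k(-5, -3)) - 151) = 32*(-4*(-7) - 151) = 32*(28 - 151) = 32*(-123) = -3936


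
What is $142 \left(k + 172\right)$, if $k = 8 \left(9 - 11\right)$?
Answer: $22152$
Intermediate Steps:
$k = -16$ ($k = 8 \left(-2\right) = -16$)
$142 \left(k + 172\right) = 142 \left(-16 + 172\right) = 142 \cdot 156 = 22152$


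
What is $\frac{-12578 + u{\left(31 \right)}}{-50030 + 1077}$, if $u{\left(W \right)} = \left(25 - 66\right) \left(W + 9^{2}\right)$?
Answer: $\frac{17170}{48953} \approx 0.35074$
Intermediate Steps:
$u{\left(W \right)} = -3321 - 41 W$ ($u{\left(W \right)} = - 41 \left(W + 81\right) = - 41 \left(81 + W\right) = -3321 - 41 W$)
$\frac{-12578 + u{\left(31 \right)}}{-50030 + 1077} = \frac{-12578 - 4592}{-50030 + 1077} = \frac{-12578 - 4592}{-48953} = \left(-12578 - 4592\right) \left(- \frac{1}{48953}\right) = \left(-17170\right) \left(- \frac{1}{48953}\right) = \frac{17170}{48953}$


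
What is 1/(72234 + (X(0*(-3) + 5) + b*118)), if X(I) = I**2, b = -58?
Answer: 1/65415 ≈ 1.5287e-5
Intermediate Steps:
1/(72234 + (X(0*(-3) + 5) + b*118)) = 1/(72234 + ((0*(-3) + 5)**2 - 58*118)) = 1/(72234 + ((0 + 5)**2 - 6844)) = 1/(72234 + (5**2 - 6844)) = 1/(72234 + (25 - 6844)) = 1/(72234 - 6819) = 1/65415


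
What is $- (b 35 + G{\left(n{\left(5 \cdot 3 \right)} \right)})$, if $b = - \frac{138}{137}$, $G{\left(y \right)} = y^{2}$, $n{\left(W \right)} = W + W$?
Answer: $- \frac{118470}{137} \approx -864.74$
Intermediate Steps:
$n{\left(W \right)} = 2 W$
$b = - \frac{138}{137}$ ($b = \left(-138\right) \frac{1}{137} = - \frac{138}{137} \approx -1.0073$)
$- (b 35 + G{\left(n{\left(5 \cdot 3 \right)} \right)}) = - (\left(- \frac{138}{137}\right) 35 + \left(2 \cdot 5 \cdot 3\right)^{2}) = - (- \frac{4830}{137} + \left(2 \cdot 15\right)^{2}) = - (- \frac{4830}{137} + 30^{2}) = - (- \frac{4830}{137} + 900) = \left(-1\right) \frac{118470}{137} = - \frac{118470}{137}$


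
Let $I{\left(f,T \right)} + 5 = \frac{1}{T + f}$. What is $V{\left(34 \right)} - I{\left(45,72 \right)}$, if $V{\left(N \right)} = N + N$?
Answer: $\frac{8540}{117} \approx 72.991$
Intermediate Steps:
$I{\left(f,T \right)} = -5 + \frac{1}{T + f}$
$V{\left(N \right)} = 2 N$
$V{\left(34 \right)} - I{\left(45,72 \right)} = 2 \cdot 34 - \frac{1 - 360 - 225}{72 + 45} = 68 - \frac{1 - 360 - 225}{117} = 68 - \frac{1}{117} \left(-584\right) = 68 - - \frac{584}{117} = 68 + \frac{584}{117} = \frac{8540}{117}$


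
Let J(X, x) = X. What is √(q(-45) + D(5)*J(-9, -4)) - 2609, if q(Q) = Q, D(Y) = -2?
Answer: -2609 + 3*I*√3 ≈ -2609.0 + 5.1962*I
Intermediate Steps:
√(q(-45) + D(5)*J(-9, -4)) - 2609 = √(-45 - 2*(-9)) - 2609 = √(-45 + 18) - 2609 = √(-27) - 2609 = 3*I*√3 - 2609 = -2609 + 3*I*√3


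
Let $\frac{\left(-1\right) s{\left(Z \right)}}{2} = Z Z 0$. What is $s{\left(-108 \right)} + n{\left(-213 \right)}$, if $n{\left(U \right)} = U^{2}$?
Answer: $45369$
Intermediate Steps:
$s{\left(Z \right)} = 0$ ($s{\left(Z \right)} = - 2 Z Z 0 = - 2 Z^{2} \cdot 0 = \left(-2\right) 0 = 0$)
$s{\left(-108 \right)} + n{\left(-213 \right)} = 0 + \left(-213\right)^{2} = 0 + 45369 = 45369$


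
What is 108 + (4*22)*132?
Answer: 11724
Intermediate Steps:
108 + (4*22)*132 = 108 + 88*132 = 108 + 11616 = 11724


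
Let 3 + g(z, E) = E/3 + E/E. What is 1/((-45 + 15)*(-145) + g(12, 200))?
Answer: 3/13244 ≈ 0.00022652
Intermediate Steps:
g(z, E) = -2 + E/3 (g(z, E) = -3 + (E/3 + E/E) = -3 + (E*(⅓) + 1) = -3 + (E/3 + 1) = -3 + (1 + E/3) = -2 + E/3)
1/((-45 + 15)*(-145) + g(12, 200)) = 1/((-45 + 15)*(-145) + (-2 + (⅓)*200)) = 1/(-30*(-145) + (-2 + 200/3)) = 1/(4350 + 194/3) = 1/(13244/3) = 3/13244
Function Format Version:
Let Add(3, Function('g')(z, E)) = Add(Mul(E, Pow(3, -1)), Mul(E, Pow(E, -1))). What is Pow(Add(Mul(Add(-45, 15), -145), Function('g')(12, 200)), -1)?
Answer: Rational(3, 13244) ≈ 0.00022652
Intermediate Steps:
Function('g')(z, E) = Add(-2, Mul(Rational(1, 3), E)) (Function('g')(z, E) = Add(-3, Add(Mul(E, Pow(3, -1)), Mul(E, Pow(E, -1)))) = Add(-3, Add(Mul(E, Rational(1, 3)), 1)) = Add(-3, Add(Mul(Rational(1, 3), E), 1)) = Add(-3, Add(1, Mul(Rational(1, 3), E))) = Add(-2, Mul(Rational(1, 3), E)))
Pow(Add(Mul(Add(-45, 15), -145), Function('g')(12, 200)), -1) = Pow(Add(Mul(Add(-45, 15), -145), Add(-2, Mul(Rational(1, 3), 200))), -1) = Pow(Add(Mul(-30, -145), Add(-2, Rational(200, 3))), -1) = Pow(Add(4350, Rational(194, 3)), -1) = Pow(Rational(13244, 3), -1) = Rational(3, 13244)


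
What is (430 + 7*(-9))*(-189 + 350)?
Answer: 59087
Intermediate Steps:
(430 + 7*(-9))*(-189 + 350) = (430 - 63)*161 = 367*161 = 59087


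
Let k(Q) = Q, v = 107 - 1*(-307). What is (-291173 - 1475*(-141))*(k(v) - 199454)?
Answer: 16559729920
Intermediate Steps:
v = 414 (v = 107 + 307 = 414)
(-291173 - 1475*(-141))*(k(v) - 199454) = (-291173 - 1475*(-141))*(414 - 199454) = (-291173 + 207975)*(-199040) = -83198*(-199040) = 16559729920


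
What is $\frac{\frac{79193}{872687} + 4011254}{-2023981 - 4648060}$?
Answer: $- \frac{3500569298691}{5822603444167} \approx -0.6012$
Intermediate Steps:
$\frac{\frac{79193}{872687} + 4011254}{-2023981 - 4648060} = \frac{79193 \cdot \frac{1}{872687} + 4011254}{-6672041} = \left(\frac{79193}{872687} + 4011254\right) \left(- \frac{1}{6672041}\right) = \frac{3500569298691}{872687} \left(- \frac{1}{6672041}\right) = - \frac{3500569298691}{5822603444167}$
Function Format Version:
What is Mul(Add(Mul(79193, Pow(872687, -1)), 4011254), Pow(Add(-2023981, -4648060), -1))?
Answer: Rational(-3500569298691, 5822603444167) ≈ -0.60120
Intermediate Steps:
Mul(Add(Mul(79193, Pow(872687, -1)), 4011254), Pow(Add(-2023981, -4648060), -1)) = Mul(Add(Mul(79193, Rational(1, 872687)), 4011254), Pow(-6672041, -1)) = Mul(Add(Rational(79193, 872687), 4011254), Rational(-1, 6672041)) = Mul(Rational(3500569298691, 872687), Rational(-1, 6672041)) = Rational(-3500569298691, 5822603444167)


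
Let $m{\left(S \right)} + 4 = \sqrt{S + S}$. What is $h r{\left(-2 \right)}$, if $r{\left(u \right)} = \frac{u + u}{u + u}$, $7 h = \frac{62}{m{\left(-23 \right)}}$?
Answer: $- \frac{4}{7} - \frac{i \sqrt{46}}{7} \approx -0.57143 - 0.9689 i$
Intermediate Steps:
$m{\left(S \right)} = -4 + \sqrt{2} \sqrt{S}$ ($m{\left(S \right)} = -4 + \sqrt{S + S} = -4 + \sqrt{2 S} = -4 + \sqrt{2} \sqrt{S}$)
$h = \frac{62}{7 \left(-4 + i \sqrt{46}\right)}$ ($h = \frac{62 \frac{1}{-4 + \sqrt{2} \sqrt{-23}}}{7} = \frac{62 \frac{1}{-4 + \sqrt{2} i \sqrt{23}}}{7} = \frac{62 \frac{1}{-4 + i \sqrt{46}}}{7} = \frac{62}{7 \left(-4 + i \sqrt{46}\right)} \approx -0.57143 - 0.9689 i$)
$r{\left(u \right)} = 1$ ($r{\left(u \right)} = \frac{2 u}{2 u} = 2 u \frac{1}{2 u} = 1$)
$h r{\left(-2 \right)} = \left(- \frac{4}{7} - \frac{i \sqrt{46}}{7}\right) 1 = - \frac{4}{7} - \frac{i \sqrt{46}}{7}$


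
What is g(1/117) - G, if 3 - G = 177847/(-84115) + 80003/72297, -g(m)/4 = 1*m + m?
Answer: -322243369187/79056408015 ≈ -4.0761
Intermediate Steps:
g(m) = -8*m (g(m) = -4*(1*m + m) = -4*(m + m) = -8*m)
G = 24372138679/6081262155 (G = 3 - (177847/(-84115) + 80003/72297) = 3 - (177847*(-1/84115) + 80003*(1/72297)) = 3 - (-177847/84115 + 80003/72297) = 3 - 1*(-6128352214/6081262155) = 3 + 6128352214/6081262155 = 24372138679/6081262155 ≈ 4.0077)
g(1/117) - G = -8/117 - 1*24372138679/6081262155 = -8*1/117 - 24372138679/6081262155 = -8/117 - 24372138679/6081262155 = -322243369187/79056408015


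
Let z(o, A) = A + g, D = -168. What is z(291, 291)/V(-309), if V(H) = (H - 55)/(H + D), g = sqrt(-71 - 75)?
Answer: 138807/364 + 477*I*sqrt(146)/364 ≈ 381.34 + 15.834*I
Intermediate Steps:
g = I*sqrt(146) (g = sqrt(-146) = I*sqrt(146) ≈ 12.083*I)
V(H) = (-55 + H)/(-168 + H) (V(H) = (H - 55)/(H - 168) = (-55 + H)/(-168 + H))
z(o, A) = A + I*sqrt(146)
z(291, 291)/V(-309) = (291 + I*sqrt(146))/(((-55 - 309)/(-168 - 309))) = (291 + I*sqrt(146))/((-364/(-477))) = (291 + I*sqrt(146))/((-1/477*(-364))) = (291 + I*sqrt(146))/(364/477) = (291 + I*sqrt(146))*(477/364) = 138807/364 + 477*I*sqrt(146)/364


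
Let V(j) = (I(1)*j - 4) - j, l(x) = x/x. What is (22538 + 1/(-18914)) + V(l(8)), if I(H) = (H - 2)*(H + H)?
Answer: 426151333/18914 ≈ 22531.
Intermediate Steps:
l(x) = 1
I(H) = 2*H*(-2 + H) (I(H) = (-2 + H)*(2*H) = 2*H*(-2 + H))
V(j) = -4 - 3*j (V(j) = ((2*1*(-2 + 1))*j - 4) - j = ((2*1*(-1))*j - 4) - j = (-2*j - 4) - j = (-4 - 2*j) - j = -4 - 3*j)
(22538 + 1/(-18914)) + V(l(8)) = (22538 + 1/(-18914)) + (-4 - 3*1) = (22538 - 1/18914) + (-4 - 3) = 426283731/18914 - 7 = 426151333/18914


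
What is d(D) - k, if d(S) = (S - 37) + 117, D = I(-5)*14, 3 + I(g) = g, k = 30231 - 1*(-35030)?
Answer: -65293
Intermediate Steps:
k = 65261 (k = 30231 + 35030 = 65261)
I(g) = -3 + g
D = -112 (D = (-3 - 5)*14 = -8*14 = -112)
d(S) = 80 + S (d(S) = (-37 + S) + 117 = 80 + S)
d(D) - k = (80 - 112) - 1*65261 = -32 - 65261 = -65293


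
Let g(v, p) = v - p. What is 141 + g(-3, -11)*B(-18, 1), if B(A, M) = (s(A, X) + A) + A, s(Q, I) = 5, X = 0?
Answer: -107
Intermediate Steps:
B(A, M) = 5 + 2*A (B(A, M) = (5 + A) + A = 5 + 2*A)
141 + g(-3, -11)*B(-18, 1) = 141 + (-3 - 1*(-11))*(5 + 2*(-18)) = 141 + (-3 + 11)*(5 - 36) = 141 + 8*(-31) = 141 - 248 = -107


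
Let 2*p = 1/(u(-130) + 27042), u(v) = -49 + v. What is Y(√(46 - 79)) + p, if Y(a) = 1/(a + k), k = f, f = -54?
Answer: (√33 - 53672*I)/(53726*(√33 + 54*I)) ≈ -0.018293 - 0.001948*I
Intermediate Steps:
k = -54
Y(a) = 1/(-54 + a) (Y(a) = 1/(a - 54) = 1/(-54 + a))
p = 1/53726 (p = 1/(2*((-49 - 130) + 27042)) = 1/(2*(-179 + 27042)) = (½)/26863 = (½)*(1/26863) = 1/53726 ≈ 1.8613e-5)
Y(√(46 - 79)) + p = 1/(-54 + √(46 - 79)) + 1/53726 = 1/(-54 + √(-33)) + 1/53726 = 1/(-54 + I*√33) + 1/53726 = 1/53726 + 1/(-54 + I*√33)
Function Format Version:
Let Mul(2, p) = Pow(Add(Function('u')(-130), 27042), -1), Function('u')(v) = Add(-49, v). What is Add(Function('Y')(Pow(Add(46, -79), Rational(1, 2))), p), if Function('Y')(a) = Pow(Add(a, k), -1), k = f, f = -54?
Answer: Mul(Rational(1, 53726), Pow(Add(Pow(33, Rational(1, 2)), Mul(54, I)), -1), Add(Pow(33, Rational(1, 2)), Mul(-53672, I))) ≈ Add(-0.018293, Mul(-0.0019480, I))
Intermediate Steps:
k = -54
Function('Y')(a) = Pow(Add(-54, a), -1) (Function('Y')(a) = Pow(Add(a, -54), -1) = Pow(Add(-54, a), -1))
p = Rational(1, 53726) (p = Mul(Rational(1, 2), Pow(Add(Add(-49, -130), 27042), -1)) = Mul(Rational(1, 2), Pow(Add(-179, 27042), -1)) = Mul(Rational(1, 2), Pow(26863, -1)) = Mul(Rational(1, 2), Rational(1, 26863)) = Rational(1, 53726) ≈ 1.8613e-5)
Add(Function('Y')(Pow(Add(46, -79), Rational(1, 2))), p) = Add(Pow(Add(-54, Pow(Add(46, -79), Rational(1, 2))), -1), Rational(1, 53726)) = Add(Pow(Add(-54, Pow(-33, Rational(1, 2))), -1), Rational(1, 53726)) = Add(Pow(Add(-54, Mul(I, Pow(33, Rational(1, 2)))), -1), Rational(1, 53726)) = Add(Rational(1, 53726), Pow(Add(-54, Mul(I, Pow(33, Rational(1, 2)))), -1))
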